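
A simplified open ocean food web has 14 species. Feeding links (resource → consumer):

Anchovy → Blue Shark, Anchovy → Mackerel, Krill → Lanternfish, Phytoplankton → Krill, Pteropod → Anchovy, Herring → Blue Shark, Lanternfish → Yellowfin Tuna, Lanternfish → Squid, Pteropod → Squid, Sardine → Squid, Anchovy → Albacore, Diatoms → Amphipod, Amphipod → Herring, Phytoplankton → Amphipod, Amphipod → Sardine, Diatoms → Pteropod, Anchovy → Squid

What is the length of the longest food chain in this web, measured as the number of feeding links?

3 links

One longest chain: Diatoms → Pteropod → Anchovy → Albacore.
It has 4 species and 3 links.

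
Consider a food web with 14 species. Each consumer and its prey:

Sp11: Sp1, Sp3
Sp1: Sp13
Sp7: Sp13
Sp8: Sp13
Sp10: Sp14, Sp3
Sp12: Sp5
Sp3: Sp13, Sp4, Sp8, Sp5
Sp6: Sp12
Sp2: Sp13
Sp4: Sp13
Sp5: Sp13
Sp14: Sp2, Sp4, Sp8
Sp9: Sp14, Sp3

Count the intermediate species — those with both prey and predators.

8

Intermediate species (has both prey and predators): Sp2, Sp4, Sp8, Sp1, Sp5, Sp14, Sp3, Sp12.
Count: 8.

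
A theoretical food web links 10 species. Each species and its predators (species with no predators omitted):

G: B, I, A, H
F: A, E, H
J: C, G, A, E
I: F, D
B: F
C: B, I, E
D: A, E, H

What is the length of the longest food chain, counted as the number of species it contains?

One longest chain: J → C → B → F → A.
It has 5 species and 4 links.

5 species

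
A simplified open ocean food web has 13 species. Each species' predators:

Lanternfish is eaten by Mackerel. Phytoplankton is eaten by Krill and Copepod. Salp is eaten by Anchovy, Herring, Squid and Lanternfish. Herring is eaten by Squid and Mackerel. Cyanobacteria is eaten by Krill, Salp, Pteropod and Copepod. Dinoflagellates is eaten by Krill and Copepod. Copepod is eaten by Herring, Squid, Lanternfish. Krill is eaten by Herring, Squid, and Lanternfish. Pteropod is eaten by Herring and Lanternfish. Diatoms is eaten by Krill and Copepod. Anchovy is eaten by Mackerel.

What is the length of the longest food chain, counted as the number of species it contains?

4 species

One longest chain: Cyanobacteria → Pteropod → Herring → Squid.
It has 4 species and 3 links.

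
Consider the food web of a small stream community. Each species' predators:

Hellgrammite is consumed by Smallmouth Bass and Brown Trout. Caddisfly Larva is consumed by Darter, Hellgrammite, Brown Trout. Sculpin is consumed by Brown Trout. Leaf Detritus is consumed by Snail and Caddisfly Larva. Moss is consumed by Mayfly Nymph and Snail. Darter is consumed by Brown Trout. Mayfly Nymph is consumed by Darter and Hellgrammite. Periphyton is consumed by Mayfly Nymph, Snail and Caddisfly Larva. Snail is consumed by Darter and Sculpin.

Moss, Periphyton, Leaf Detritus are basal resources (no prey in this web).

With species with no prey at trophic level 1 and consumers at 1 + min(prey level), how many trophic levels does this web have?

Basal resources (level 1): Moss, Periphyton, Leaf Detritus.
Following each consumer down to its lowest-level prey: Periphyton → Caddisfly Larva → Hellgrammite → Smallmouth Bass (levels 1 through 4).
All prey of Smallmouth Bass (Hellgrammite 3) are at level 3 or above, so Smallmouth Bass is at level 1 + 3 = 4.
Every consumer has at least one prey at level 3 or below, so none exceeds level 4.

4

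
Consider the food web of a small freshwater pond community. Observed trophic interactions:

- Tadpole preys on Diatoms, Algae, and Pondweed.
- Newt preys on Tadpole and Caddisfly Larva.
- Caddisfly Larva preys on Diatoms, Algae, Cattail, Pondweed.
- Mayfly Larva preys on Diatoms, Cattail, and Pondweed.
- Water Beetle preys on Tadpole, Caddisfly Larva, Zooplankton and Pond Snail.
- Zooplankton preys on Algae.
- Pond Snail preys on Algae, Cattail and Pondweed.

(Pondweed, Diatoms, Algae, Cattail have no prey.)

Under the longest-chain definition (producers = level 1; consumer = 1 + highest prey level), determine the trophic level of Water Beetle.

Trophic level 3

Algae is a producer → level 1.
Zooplankton eats Algae → level 2.
Water Beetle eats Zooplankton (level 2); other prey at levels: Pond Snail 2, Tadpole 2, Caddisfly Larva 2 → level 3.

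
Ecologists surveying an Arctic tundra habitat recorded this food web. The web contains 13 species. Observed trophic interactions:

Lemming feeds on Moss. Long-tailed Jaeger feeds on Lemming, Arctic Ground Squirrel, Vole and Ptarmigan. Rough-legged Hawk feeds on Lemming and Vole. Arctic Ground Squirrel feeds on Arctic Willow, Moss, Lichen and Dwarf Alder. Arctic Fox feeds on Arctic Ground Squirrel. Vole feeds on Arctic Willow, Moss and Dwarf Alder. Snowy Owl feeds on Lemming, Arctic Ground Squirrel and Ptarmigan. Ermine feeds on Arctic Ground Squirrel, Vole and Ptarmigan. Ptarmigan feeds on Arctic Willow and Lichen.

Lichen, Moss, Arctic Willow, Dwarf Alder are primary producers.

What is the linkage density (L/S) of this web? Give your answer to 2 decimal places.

There are L = 23 links among S = 13 species.
L/S = 23/13 = 1.7692 ≈ 1.77.

L/S = 1.77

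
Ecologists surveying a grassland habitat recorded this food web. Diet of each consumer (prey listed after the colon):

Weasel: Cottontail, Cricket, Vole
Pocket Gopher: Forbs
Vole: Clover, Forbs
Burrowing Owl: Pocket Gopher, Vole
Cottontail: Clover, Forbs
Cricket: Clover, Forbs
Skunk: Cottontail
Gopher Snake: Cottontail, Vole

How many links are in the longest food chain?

One longest chain: Forbs → Pocket Gopher → Burrowing Owl.
It has 3 species and 2 links.

2 links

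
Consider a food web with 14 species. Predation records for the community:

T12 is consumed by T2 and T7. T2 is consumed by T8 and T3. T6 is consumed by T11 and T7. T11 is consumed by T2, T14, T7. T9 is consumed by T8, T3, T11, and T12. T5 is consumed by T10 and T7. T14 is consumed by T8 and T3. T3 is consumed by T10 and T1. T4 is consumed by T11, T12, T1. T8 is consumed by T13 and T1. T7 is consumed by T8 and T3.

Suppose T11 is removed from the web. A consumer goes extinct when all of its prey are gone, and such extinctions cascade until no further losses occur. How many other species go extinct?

Remove T11.
Round 1: T14 (all prey gone) → extinct.
No further losses. Total secondary extinctions: 1.

1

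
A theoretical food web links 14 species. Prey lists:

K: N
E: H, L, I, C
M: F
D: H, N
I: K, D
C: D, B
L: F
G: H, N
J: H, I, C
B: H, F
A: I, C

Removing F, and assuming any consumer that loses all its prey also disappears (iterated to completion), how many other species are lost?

2

Remove F.
Round 1: M (all prey gone), L (all prey gone) → extinct.
No further losses. Total secondary extinctions: 2.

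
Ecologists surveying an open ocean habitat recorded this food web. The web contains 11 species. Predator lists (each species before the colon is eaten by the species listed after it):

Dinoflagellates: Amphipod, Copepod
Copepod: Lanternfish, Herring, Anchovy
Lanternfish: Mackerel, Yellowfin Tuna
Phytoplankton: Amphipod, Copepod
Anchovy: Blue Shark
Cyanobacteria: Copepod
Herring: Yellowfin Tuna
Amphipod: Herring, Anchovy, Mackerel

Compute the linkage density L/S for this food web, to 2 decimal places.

L/S = 1.36

There are L = 15 links among S = 11 species.
L/S = 15/11 = 1.3636 ≈ 1.36.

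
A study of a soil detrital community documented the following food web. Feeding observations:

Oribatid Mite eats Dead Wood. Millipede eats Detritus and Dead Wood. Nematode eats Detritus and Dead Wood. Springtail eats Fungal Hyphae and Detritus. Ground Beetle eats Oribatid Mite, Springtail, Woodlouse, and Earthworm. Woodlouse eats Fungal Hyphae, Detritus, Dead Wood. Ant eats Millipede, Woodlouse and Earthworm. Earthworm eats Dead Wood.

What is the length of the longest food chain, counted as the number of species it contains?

3 species

One longest chain: Dead Wood → Earthworm → Ground Beetle.
It has 3 species and 2 links.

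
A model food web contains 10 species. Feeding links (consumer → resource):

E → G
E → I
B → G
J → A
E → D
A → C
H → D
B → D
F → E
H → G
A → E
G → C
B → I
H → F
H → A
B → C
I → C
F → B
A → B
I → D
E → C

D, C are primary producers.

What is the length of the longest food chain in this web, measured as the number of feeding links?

4 links

One longest chain: C → G → E → A → J.
It has 5 species and 4 links.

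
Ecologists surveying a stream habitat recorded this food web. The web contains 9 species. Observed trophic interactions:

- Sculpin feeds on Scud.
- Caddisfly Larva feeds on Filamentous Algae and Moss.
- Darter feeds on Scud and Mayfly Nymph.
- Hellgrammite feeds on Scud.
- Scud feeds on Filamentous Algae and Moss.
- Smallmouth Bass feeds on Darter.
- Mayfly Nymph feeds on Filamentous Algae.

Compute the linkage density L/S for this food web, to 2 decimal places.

There are L = 10 links among S = 9 species.
L/S = 10/9 = 1.1111 ≈ 1.11.

L/S = 1.11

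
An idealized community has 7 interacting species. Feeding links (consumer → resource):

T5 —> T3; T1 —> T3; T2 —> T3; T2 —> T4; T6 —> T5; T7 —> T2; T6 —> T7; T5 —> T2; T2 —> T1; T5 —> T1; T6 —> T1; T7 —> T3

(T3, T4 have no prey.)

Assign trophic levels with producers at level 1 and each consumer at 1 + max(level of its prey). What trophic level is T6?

T3 is a producer → level 1.
T1 eats T3 → level 2.
T2 eats T1 (level 2); other prey at levels: T3 1, T4 1 → level 3.
T5 eats T2 (level 3); other prey at levels: T3 1, T1 2 → level 4.
T6 eats T5 (level 4); other prey at levels: T1 2, T7 4 → level 5.

Trophic level 5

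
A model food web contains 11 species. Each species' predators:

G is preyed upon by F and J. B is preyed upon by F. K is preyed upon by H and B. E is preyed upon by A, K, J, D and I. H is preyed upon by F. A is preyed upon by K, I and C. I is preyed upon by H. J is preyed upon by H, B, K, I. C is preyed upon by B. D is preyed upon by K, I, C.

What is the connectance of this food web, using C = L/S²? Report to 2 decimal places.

The web has S = 11 species and L = 23 feeding links.
C = L / S² = 23 / 121 = 0.1901 ≈ 0.19.

C = 0.19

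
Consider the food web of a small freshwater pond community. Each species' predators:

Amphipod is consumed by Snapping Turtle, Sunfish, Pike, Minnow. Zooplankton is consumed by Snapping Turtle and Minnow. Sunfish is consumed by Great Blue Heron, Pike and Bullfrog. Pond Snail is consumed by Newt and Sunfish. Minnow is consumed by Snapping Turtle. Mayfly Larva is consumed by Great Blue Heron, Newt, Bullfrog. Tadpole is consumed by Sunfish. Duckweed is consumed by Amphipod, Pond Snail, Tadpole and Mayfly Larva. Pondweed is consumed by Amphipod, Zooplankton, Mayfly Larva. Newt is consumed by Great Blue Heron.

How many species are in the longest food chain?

4 species

One longest chain: Duckweed → Tadpole → Sunfish → Bullfrog.
It has 4 species and 3 links.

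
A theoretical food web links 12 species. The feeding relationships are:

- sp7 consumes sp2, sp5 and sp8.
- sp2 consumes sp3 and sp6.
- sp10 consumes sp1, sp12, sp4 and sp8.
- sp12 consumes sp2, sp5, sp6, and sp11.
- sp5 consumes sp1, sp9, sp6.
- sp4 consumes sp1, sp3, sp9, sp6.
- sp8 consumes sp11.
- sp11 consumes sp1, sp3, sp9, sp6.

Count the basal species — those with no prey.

Basal species (no prey listed): sp6, sp9, sp3, sp1.
Count: 4.

4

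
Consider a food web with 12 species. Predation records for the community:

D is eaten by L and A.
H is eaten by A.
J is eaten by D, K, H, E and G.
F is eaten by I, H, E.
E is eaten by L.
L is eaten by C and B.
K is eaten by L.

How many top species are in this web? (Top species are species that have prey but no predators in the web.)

Top species (has prey, but nothing eats it): G, I, A, B, C.
Count: 5.

5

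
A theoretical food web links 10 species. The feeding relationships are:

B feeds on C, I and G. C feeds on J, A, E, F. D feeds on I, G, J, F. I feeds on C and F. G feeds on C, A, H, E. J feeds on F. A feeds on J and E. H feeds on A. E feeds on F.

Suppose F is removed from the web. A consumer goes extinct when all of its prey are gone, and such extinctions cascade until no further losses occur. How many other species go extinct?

9

Remove F.
Round 1: J (all prey gone), E (all prey gone) → extinct.
Round 2: A (all prey gone) → extinct.
Round 3: C (all prey gone), H (all prey gone) → extinct.
Round 4: G (all prey gone), I (all prey gone) → extinct.
Round 5: B (all prey gone), D (all prey gone) → extinct.
No further losses. Total secondary extinctions: 9.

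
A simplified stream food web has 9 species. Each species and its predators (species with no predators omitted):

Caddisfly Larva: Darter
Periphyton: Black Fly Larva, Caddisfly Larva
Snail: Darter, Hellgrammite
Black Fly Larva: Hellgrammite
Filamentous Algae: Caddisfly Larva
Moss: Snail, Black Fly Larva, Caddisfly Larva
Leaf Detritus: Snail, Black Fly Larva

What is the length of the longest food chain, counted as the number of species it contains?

One longest chain: Moss → Snail → Darter.
It has 3 species and 2 links.

3 species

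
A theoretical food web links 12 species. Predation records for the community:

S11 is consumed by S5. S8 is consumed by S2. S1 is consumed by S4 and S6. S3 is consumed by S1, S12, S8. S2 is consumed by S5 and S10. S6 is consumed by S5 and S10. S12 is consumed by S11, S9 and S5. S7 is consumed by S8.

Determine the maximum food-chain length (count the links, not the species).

3 links

One longest chain: S3 → S8 → S2 → S10.
It has 4 species and 3 links.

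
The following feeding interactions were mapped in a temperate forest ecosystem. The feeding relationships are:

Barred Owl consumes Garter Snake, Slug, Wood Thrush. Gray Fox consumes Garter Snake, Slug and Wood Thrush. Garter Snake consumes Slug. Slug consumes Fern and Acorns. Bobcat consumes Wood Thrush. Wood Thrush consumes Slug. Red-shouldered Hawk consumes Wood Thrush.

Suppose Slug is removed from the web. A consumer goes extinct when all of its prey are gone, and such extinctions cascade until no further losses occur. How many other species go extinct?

Remove Slug.
Round 1: Wood Thrush (all prey gone), Garter Snake (all prey gone) → extinct.
Round 2: Gray Fox (all prey gone), Barred Owl (all prey gone), Red-shouldered Hawk (all prey gone), Bobcat (all prey gone) → extinct.
No further losses. Total secondary extinctions: 6.

6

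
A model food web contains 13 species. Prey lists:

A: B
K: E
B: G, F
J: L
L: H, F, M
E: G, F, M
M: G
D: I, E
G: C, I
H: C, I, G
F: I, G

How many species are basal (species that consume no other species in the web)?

2

Basal species (no prey listed): C, I.
Count: 2.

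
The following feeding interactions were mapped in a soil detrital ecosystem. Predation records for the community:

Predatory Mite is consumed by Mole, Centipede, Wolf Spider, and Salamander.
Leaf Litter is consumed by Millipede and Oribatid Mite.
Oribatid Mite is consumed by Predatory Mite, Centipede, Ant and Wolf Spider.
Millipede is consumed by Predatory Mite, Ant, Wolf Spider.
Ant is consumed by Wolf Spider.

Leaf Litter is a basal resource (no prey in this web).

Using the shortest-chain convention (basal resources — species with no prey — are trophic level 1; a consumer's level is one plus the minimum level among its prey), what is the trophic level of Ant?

Leaf Litter has no prey (basal) → level 1.
Millipede eats Leaf Litter → level 2.
Ant eats Millipede → level 3.
No prey of Ant is below level 2, so 3 is the minimum.

Trophic level 3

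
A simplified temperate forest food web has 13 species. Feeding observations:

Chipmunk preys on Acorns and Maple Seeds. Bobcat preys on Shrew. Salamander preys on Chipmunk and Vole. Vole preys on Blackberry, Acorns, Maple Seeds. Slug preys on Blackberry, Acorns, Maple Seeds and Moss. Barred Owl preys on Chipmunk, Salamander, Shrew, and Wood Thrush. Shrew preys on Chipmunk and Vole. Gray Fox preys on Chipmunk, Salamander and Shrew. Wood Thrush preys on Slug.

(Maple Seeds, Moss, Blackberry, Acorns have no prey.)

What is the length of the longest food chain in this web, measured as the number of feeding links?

One longest chain: Maple Seeds → Vole → Salamander → Gray Fox.
It has 4 species and 3 links.

3 links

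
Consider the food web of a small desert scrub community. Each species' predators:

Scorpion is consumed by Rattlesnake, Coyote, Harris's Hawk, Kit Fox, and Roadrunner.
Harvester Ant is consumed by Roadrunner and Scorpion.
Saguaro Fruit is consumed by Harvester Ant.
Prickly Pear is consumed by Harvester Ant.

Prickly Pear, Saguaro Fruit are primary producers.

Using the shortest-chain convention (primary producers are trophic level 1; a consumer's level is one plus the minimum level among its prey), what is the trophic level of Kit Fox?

Prickly Pear is a producer → level 1.
Harvester Ant eats Prickly Pear → level 2.
Scorpion eats Harvester Ant → level 3.
Kit Fox eats Scorpion → level 4.
No prey of Kit Fox is below level 3, so 4 is the minimum.

Trophic level 4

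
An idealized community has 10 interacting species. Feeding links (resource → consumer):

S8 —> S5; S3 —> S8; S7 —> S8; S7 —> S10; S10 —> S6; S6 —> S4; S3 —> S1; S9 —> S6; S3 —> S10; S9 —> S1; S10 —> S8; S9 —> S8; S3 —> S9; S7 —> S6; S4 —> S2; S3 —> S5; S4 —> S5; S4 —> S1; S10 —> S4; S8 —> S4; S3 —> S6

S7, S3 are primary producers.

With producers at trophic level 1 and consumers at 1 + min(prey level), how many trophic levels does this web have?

4

Producers (level 1): S7, S3.
Following each consumer down to its lowest-level prey: S7 → S10 → S4 → S2 (levels 1 through 4).
All prey of S2 (S4 3) are at level 3 or above, so S2 is at level 1 + 3 = 4.
Every consumer has at least one prey at level 3 or below, so none exceeds level 4.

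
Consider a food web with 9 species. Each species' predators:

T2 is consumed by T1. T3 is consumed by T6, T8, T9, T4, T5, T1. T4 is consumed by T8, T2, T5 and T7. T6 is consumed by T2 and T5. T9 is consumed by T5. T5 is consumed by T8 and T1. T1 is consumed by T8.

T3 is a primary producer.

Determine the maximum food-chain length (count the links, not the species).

One longest chain: T3 → T6 → T2 → T1 → T8.
It has 5 species and 4 links.

4 links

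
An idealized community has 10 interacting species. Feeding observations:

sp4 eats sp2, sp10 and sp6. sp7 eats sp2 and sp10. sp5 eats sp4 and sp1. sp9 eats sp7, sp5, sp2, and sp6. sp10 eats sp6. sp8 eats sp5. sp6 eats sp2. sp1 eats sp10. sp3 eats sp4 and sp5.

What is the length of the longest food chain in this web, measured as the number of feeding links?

5 links

One longest chain: sp2 → sp6 → sp10 → sp1 → sp5 → sp9.
It has 6 species and 5 links.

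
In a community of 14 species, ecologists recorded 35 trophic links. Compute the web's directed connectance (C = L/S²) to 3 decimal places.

The web has S = 14 species and L = 35 feeding links.
C = L / S² = 35 / 196 = 0.1786 ≈ 0.179.

C = 0.179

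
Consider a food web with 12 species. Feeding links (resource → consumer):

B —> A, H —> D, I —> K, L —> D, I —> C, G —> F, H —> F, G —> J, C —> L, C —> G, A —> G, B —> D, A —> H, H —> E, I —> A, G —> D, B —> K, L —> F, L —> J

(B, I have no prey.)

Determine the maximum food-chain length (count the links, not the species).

3 links

One longest chain: B → A → H → E.
It has 4 species and 3 links.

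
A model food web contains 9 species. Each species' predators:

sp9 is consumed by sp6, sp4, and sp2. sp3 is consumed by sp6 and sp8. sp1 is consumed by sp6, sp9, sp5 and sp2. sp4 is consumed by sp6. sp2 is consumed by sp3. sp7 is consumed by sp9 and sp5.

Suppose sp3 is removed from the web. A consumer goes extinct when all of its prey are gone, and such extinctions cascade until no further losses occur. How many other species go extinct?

1

Remove sp3.
Round 1: sp8 (all prey gone) → extinct.
No further losses. Total secondary extinctions: 1.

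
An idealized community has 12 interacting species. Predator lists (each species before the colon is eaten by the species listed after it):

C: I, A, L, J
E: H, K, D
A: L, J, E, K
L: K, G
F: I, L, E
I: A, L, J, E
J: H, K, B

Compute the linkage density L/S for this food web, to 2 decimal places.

L/S = 1.92

There are L = 23 links among S = 12 species.
L/S = 23/12 = 1.9167 ≈ 1.92.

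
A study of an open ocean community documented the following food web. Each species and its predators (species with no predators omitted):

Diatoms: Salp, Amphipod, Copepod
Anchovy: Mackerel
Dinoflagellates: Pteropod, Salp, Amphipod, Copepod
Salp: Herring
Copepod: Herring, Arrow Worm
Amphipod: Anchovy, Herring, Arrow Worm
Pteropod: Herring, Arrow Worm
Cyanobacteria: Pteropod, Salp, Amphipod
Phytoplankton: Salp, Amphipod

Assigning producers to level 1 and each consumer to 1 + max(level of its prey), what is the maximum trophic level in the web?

4

Producers (level 1): Cyanobacteria, Phytoplankton, Dinoflagellates, Diatoms.
Cyanobacteria → Amphipod → Anchovy → Mackerel gives Mackerel level 4.
No species has a prey at level 4, so no species reaches level 5.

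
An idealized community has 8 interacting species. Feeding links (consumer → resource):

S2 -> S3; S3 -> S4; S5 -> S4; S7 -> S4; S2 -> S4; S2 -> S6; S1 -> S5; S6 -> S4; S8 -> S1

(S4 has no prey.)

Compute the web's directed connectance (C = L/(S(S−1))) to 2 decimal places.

The web has S = 8 species and L = 9 feeding links.
C = L / (S(S−1)) = 9 / 56 = 0.1607 ≈ 0.16.

C = 0.16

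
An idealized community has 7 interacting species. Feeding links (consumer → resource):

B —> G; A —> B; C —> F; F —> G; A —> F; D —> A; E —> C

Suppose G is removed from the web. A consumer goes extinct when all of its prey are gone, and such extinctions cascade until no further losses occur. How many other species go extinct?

6

Remove G.
Round 1: F (all prey gone), B (all prey gone) → extinct.
Round 2: A (all prey gone), C (all prey gone) → extinct.
Round 3: E (all prey gone), D (all prey gone) → extinct.
No further losses. Total secondary extinctions: 6.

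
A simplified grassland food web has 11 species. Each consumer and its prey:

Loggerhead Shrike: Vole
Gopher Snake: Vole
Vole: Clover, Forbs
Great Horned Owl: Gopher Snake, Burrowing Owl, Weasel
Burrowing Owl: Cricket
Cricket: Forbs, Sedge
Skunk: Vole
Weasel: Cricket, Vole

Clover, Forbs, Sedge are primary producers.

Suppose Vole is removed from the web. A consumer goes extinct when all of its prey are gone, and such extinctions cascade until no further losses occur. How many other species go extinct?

3

Remove Vole.
Round 1: Gopher Snake (all prey gone), Skunk (all prey gone), Loggerhead Shrike (all prey gone) → extinct.
No further losses. Total secondary extinctions: 3.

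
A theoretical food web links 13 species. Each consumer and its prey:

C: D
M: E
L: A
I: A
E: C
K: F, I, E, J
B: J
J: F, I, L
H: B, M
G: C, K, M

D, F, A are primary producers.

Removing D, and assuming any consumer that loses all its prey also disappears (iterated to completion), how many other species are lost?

3

Remove D.
Round 1: C (all prey gone) → extinct.
Round 2: E (all prey gone) → extinct.
Round 3: M (all prey gone) → extinct.
No further losses. Total secondary extinctions: 3.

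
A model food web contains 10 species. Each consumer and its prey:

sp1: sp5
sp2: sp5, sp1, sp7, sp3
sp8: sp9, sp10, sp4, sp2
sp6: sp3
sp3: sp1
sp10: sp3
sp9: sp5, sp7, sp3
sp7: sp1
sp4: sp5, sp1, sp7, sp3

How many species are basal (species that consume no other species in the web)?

1

Basal species (no prey listed): sp5.
Count: 1.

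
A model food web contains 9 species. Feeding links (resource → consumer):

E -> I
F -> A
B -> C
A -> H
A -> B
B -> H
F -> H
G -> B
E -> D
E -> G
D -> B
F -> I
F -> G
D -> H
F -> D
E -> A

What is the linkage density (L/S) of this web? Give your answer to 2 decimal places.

There are L = 16 links among S = 9 species.
L/S = 16/9 = 1.7778 ≈ 1.78.

L/S = 1.78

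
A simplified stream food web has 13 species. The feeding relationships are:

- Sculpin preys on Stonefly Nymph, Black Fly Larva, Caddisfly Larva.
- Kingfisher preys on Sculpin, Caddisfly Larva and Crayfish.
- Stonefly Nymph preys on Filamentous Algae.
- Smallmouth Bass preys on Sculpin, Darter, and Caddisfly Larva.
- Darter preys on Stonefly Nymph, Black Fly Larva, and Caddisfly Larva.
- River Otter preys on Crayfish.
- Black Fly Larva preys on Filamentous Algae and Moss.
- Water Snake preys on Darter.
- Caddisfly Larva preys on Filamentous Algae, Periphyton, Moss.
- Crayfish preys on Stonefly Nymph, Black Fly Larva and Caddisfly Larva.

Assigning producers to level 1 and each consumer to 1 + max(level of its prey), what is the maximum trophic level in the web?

4

Producers (level 1): Filamentous Algae, Periphyton, Moss.
Filamentous Algae → Black Fly Larva → Crayfish → River Otter gives River Otter level 4.
No species has a prey at level 4, so no species reaches level 5.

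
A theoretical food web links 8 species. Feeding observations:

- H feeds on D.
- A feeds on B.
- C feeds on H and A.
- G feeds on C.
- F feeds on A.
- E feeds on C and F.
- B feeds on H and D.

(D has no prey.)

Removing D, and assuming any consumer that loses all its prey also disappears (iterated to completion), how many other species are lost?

Remove D.
Round 1: H (all prey gone) → extinct.
Round 2: B (all prey gone) → extinct.
Round 3: A (all prey gone) → extinct.
Round 4: C (all prey gone), F (all prey gone) → extinct.
Round 5: G (all prey gone), E (all prey gone) → extinct.
No further losses. Total secondary extinctions: 7.

7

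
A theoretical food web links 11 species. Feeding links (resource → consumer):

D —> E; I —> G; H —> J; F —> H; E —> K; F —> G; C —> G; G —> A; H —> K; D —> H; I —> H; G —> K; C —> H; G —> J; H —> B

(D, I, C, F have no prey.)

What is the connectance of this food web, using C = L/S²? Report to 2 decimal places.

The web has S = 11 species and L = 15 feeding links.
C = L / S² = 15 / 121 = 0.1240 ≈ 0.12.

C = 0.12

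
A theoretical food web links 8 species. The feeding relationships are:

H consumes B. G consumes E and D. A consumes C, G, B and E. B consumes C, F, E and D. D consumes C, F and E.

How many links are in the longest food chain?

One longest chain: F → D → B → H.
It has 4 species and 3 links.

3 links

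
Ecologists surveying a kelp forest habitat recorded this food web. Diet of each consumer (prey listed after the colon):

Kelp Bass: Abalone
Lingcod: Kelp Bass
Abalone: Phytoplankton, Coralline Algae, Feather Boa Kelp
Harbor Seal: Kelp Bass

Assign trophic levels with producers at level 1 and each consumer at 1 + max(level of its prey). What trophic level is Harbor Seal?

Trophic level 4

Phytoplankton is a producer → level 1.
Abalone eats Phytoplankton (level 1); other prey at levels: Coralline Algae 1, Feather Boa Kelp 1 → level 2.
Kelp Bass eats Abalone → level 3.
Harbor Seal eats Kelp Bass → level 4.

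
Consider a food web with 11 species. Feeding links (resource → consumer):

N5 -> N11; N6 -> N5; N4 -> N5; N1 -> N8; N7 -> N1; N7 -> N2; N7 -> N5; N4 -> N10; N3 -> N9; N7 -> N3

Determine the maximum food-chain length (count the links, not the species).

2 links

One longest chain: N7 → N1 → N8.
It has 3 species and 2 links.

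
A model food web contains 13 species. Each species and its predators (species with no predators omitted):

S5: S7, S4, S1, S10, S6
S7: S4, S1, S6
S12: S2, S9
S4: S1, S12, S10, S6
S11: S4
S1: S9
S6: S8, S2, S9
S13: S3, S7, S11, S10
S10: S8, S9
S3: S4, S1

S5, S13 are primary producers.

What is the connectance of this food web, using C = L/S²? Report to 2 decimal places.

C = 0.16

The web has S = 13 species and L = 27 feeding links.
C = L / S² = 27 / 169 = 0.1598 ≈ 0.16.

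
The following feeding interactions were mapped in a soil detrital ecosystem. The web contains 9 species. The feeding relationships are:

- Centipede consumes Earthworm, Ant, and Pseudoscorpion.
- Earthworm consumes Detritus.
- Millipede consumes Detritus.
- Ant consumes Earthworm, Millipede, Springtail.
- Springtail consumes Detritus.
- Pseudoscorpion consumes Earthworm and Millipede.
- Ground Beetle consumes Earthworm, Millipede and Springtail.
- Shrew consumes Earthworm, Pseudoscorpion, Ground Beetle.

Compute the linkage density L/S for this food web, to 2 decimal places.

There are L = 17 links among S = 9 species.
L/S = 17/9 = 1.8889 ≈ 1.89.

L/S = 1.89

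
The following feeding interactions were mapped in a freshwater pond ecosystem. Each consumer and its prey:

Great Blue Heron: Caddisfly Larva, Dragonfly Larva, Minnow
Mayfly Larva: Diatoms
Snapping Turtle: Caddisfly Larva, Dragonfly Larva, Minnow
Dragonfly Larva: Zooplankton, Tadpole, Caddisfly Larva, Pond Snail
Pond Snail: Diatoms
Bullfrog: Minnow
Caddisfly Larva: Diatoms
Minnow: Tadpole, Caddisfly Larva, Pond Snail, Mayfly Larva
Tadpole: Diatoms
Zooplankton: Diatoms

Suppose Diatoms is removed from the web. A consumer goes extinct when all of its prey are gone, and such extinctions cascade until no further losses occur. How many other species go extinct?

10

Remove Diatoms.
Round 1: Zooplankton (all prey gone), Tadpole (all prey gone), Caddisfly Larva (all prey gone), Pond Snail (all prey gone), Mayfly Larva (all prey gone) → extinct.
Round 2: Dragonfly Larva (all prey gone), Minnow (all prey gone) → extinct.
Round 3: Great Blue Heron (all prey gone), Snapping Turtle (all prey gone), Bullfrog (all prey gone) → extinct.
No further losses. Total secondary extinctions: 10.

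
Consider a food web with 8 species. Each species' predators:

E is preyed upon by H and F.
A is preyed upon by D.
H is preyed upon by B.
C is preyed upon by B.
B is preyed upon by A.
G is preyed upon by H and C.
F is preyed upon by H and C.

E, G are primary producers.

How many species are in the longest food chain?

6 species

One longest chain: E → F → C → B → A → D.
It has 6 species and 5 links.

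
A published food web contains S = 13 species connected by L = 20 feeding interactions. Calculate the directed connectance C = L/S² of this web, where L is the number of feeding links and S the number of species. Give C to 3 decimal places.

The web has S = 13 species and L = 20 feeding links.
C = L / S² = 20 / 169 = 0.1183 ≈ 0.118.

C = 0.118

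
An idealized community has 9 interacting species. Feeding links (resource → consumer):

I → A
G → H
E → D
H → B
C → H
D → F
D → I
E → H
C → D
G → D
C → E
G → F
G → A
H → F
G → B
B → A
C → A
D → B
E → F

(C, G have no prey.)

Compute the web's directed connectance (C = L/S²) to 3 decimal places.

C = 0.235

The web has S = 9 species and L = 19 feeding links.
C = L / S² = 19 / 81 = 0.2346 ≈ 0.235.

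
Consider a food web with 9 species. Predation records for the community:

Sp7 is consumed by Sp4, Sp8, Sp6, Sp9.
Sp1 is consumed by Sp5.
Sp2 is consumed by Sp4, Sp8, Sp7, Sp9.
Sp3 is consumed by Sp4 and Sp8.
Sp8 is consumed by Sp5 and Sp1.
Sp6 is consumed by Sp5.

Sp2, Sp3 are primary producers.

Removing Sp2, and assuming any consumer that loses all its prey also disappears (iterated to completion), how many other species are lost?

3

Remove Sp2.
Round 1: Sp7 (all prey gone) → extinct.
Round 2: Sp6 (all prey gone), Sp9 (all prey gone) → extinct.
No further losses. Total secondary extinctions: 3.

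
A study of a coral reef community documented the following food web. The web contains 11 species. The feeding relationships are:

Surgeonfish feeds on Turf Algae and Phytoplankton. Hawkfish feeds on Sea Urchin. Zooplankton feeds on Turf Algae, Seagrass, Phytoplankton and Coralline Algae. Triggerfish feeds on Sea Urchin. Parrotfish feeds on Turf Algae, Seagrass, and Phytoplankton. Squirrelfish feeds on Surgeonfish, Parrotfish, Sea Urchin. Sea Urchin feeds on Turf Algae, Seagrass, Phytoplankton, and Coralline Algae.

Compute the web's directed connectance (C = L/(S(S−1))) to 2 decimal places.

The web has S = 11 species and L = 18 feeding links.
C = L / (S(S−1)) = 18 / 110 = 0.1636 ≈ 0.16.

C = 0.16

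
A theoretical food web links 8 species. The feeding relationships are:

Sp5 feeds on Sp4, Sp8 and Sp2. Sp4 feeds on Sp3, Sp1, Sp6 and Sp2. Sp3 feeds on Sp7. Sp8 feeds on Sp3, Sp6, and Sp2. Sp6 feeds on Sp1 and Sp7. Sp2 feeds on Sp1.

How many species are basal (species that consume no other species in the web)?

Basal species (no prey listed): Sp7, Sp1.
Count: 2.

2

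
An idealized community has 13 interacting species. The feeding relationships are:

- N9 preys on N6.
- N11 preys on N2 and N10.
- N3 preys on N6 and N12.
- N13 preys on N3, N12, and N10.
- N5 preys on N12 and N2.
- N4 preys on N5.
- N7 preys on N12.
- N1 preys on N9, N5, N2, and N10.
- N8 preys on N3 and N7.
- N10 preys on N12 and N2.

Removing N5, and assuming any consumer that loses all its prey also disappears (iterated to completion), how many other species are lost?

1

Remove N5.
Round 1: N4 (all prey gone) → extinct.
No further losses. Total secondary extinctions: 1.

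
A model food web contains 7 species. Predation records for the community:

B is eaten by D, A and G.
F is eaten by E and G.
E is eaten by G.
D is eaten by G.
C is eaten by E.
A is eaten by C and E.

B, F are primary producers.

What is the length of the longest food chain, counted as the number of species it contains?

One longest chain: B → A → C → E → G.
It has 5 species and 4 links.

5 species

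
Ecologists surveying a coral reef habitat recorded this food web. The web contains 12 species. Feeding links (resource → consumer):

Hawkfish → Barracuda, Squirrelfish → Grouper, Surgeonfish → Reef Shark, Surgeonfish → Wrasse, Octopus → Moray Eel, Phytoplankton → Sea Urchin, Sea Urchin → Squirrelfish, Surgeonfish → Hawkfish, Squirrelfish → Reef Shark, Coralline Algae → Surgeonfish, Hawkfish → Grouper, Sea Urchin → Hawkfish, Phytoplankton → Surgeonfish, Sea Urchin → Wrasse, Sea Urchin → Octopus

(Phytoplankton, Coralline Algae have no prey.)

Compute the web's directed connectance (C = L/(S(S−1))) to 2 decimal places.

C = 0.11

The web has S = 12 species and L = 15 feeding links.
C = L / (S(S−1)) = 15 / 132 = 0.1136 ≈ 0.11.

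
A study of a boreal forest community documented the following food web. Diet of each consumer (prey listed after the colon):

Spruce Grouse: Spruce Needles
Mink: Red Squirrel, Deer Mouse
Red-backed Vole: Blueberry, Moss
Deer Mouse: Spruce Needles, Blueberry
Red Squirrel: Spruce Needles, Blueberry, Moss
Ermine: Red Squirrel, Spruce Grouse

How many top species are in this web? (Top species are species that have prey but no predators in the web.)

3

Top species (has prey, but nothing eats it): Red-backed Vole, Ermine, Mink.
Count: 3.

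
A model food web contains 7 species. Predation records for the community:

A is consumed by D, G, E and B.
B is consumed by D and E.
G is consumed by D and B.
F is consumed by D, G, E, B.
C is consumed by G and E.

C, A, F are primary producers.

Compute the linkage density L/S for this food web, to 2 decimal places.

There are L = 14 links among S = 7 species.
L/S = 14/7 = 2.0000 ≈ 2.00.

L/S = 2.00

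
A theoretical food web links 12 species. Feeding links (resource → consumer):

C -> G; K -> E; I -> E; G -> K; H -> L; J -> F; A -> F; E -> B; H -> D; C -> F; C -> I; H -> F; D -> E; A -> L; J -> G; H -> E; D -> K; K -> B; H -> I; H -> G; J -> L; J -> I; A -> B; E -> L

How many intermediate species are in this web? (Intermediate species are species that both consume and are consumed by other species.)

5

Intermediate species (has both prey and predators): G, D, I, K, E.
Count: 5.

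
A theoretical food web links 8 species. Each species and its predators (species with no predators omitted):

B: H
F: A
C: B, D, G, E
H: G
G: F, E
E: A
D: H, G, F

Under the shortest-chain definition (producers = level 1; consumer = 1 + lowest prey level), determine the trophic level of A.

C is a producer → level 1.
E eats C → level 2.
A eats E → level 3.
No prey of A is below level 2, so 3 is the minimum.

Trophic level 3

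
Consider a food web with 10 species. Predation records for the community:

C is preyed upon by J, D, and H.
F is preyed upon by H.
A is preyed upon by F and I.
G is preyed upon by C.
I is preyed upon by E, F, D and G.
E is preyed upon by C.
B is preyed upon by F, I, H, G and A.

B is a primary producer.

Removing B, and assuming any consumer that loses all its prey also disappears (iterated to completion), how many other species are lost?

Remove B.
Round 1: A (all prey gone) → extinct.
Round 2: I (all prey gone) → extinct.
Round 3: E (all prey gone), F (all prey gone), G (all prey gone) → extinct.
Round 4: C (all prey gone) → extinct.
Round 5: H (all prey gone), J (all prey gone), D (all prey gone) → extinct.
No further losses. Total secondary extinctions: 9.

9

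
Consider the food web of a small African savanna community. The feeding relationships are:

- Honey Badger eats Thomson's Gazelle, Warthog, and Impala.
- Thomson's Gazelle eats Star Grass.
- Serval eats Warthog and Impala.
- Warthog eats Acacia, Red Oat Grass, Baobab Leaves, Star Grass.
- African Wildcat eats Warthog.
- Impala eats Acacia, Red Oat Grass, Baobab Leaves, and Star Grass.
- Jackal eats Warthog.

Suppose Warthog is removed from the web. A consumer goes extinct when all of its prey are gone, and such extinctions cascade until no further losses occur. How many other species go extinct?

Remove Warthog.
Round 1: Jackal (all prey gone), African Wildcat (all prey gone) → extinct.
No further losses. Total secondary extinctions: 2.

2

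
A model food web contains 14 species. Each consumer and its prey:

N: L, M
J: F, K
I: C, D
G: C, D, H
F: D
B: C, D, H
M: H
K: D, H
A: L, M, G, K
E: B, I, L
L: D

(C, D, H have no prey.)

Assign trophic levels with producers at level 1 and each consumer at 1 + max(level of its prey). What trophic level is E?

C is a producer → level 1.
B eats C (level 1); other prey at levels: D 1, H 1 → level 2.
E eats B (level 2); other prey at levels: I 2, L 2 → level 3.

Trophic level 3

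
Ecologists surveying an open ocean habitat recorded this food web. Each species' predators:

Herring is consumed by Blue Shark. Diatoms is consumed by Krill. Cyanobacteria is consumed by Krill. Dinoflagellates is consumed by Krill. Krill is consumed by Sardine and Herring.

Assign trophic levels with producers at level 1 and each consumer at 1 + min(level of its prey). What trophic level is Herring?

Diatoms is a producer → level 1.
Krill eats Diatoms → level 2.
Herring eats Krill → level 3.
No prey of Herring is below level 2, so 3 is the minimum.

Trophic level 3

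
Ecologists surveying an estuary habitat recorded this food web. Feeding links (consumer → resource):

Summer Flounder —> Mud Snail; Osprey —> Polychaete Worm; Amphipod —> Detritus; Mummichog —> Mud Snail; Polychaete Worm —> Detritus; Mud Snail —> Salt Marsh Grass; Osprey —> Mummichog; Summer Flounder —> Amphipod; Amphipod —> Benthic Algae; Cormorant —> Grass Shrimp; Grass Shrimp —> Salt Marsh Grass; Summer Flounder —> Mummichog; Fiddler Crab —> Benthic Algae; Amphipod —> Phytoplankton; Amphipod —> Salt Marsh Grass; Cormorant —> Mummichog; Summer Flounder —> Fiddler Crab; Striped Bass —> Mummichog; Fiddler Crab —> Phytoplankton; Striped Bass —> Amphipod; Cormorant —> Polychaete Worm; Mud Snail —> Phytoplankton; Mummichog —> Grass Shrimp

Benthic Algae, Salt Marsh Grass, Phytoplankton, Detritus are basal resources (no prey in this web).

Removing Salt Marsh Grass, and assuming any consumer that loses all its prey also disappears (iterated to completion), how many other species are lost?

Remove Salt Marsh Grass.
Round 1: Grass Shrimp (all prey gone) → extinct.
No further losses. Total secondary extinctions: 1.

1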